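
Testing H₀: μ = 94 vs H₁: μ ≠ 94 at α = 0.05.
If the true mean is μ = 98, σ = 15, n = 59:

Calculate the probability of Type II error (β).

Answer: β ≈ 0.4648

Derivation:
SE = σ/√n = 15/√59 = 1.9528
Critical values: μ₀ ± z_0.025×SE = 94 ± 1.960×1.9528
Acceptance region: (90.1725, 97.8275)
Under H₁ (μ = 98): z_high = (97.8275 - 98)/1.9528 = -0.0883, z_low = (90.1725 - 98)/1.9528 = -4.0083
β = P(not reject | H₁) = Φ(-0.0883) - Φ(-4.0083) ≈ 0.4648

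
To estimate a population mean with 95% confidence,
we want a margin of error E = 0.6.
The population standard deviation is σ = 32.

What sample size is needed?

Answer: n = 10928

Derivation:
z_0.025 = 1.960
n = (z×σ/E)² = (1.960×32/0.6)²
n = 10927.2178
Round up: n = 10928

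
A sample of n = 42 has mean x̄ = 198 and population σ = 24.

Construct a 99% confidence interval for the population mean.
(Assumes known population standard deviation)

Answer: (188.4603, 207.5397)

Derivation:
Confidence level: 99%, α = 0.01
z_0.005 = 2.576
SE = σ/√n = 24/√42 = 3.7033
Margin of error = 2.576 × 3.7033 = 9.5397
CI: x̄ ± margin = 198 ± 9.5397
CI: (188.4603, 207.5397)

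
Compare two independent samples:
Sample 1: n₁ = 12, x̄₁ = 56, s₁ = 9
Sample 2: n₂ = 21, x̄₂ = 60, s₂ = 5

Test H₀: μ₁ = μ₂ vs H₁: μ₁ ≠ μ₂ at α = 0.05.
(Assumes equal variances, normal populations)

Answer: t = -1.6502, fail to reject H₀

Derivation:
Pooled variance: s²_p = [11×9² + 20×5²]/(31) = 44.8710
s_p = 6.6986
SE = s_p×√(1/n₁ + 1/n₂) = 6.6986×√(1/12 + 1/21) = 2.4240
t = (x̄₁ - x̄₂)/SE = (56 - 60)/2.4240 = -1.6502
df = 31, t-critical = ±2.040
Decision: fail to reject H₀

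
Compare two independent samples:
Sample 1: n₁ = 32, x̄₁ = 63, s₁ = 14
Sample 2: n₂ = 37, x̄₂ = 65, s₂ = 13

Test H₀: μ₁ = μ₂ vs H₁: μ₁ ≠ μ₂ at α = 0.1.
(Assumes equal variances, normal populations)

Answer: t = -0.6150, fail to reject H₀

Derivation:
Pooled variance: s²_p = [31×14² + 36×13²]/(67) = 181.4925
s_p = 13.4719
SE = s_p×√(1/n₁ + 1/n₂) = 13.4719×√(1/32 + 1/37) = 3.2522
t = (x̄₁ - x̄₂)/SE = (63 - 65)/3.2522 = -0.6150
df = 67, t-critical = ±1.668
Decision: fail to reject H₀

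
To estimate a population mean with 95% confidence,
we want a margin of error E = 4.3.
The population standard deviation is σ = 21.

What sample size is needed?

z_0.025 = 1.960
n = (z×σ/E)² = (1.960×21/4.3)²
n = 91.6250
Round up: n = 92

Answer: n = 92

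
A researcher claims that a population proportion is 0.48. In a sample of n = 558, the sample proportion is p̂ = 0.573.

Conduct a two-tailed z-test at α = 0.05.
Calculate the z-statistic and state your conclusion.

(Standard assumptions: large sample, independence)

Answer: z = 4.3972, reject H₀

Derivation:
H₀: p = 0.48, H₁: p ≠ 0.48
Standard error: SE = √(p₀(1-p₀)/n) = √(0.48×0.52/558) = 0.021150
z-statistic: z = (p̂ - p₀)/SE = (0.573 - 0.48)/0.021150 = 4.3972
Critical value: z_0.025 = ±1.960
p-value < 0.0001
Decision: reject H₀ at α = 0.05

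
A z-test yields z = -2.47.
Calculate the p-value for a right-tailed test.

Answer: p-value ≈ 0.9932

Derivation:
For z = -2.47:
p = P(Z > -2.47) = 1 - Φ(-2.47) = 0.9932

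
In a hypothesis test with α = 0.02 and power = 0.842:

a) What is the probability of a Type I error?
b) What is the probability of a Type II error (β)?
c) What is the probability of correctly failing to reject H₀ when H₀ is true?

a) Type I error probability = α = 0.02
b) Power = P(reject H₀ | H₁ true) = 1 - β = 0.842, so Type II error probability = β = 1 - Power = 0.158
c) P(fail to reject H₀ | H₀ true) = 1 - α = 0.98

Answer: a) 0.02, b) 0.158, c) 0.98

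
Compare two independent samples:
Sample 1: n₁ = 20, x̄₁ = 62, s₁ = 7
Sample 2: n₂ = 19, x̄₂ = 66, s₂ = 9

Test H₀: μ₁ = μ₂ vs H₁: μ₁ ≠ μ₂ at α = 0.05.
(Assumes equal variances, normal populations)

Pooled variance: s²_p = [19×7² + 18×9²]/(37) = 64.5676
s_p = 8.0354
SE = s_p×√(1/n₁ + 1/n₂) = 8.0354×√(1/20 + 1/19) = 2.5742
t = (x̄₁ - x̄₂)/SE = (62 - 66)/2.5742 = -1.5539
df = 37, t-critical = ±2.026
Decision: fail to reject H₀

Answer: t = -1.5539, fail to reject H₀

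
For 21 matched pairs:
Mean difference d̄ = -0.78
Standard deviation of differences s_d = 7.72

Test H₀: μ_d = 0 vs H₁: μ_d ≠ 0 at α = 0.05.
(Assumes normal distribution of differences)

Answer: t = -0.4630, fail to reject H₀

Derivation:
df = n - 1 = 20
SE = s_d/√n = 7.72/√21 = 1.6846
t = d̄/SE = -0.78/1.6846 = -0.4630
Critical value: t_{0.025,20} = ±2.086
p-value ≈ 0.6484
Decision: fail to reject H₀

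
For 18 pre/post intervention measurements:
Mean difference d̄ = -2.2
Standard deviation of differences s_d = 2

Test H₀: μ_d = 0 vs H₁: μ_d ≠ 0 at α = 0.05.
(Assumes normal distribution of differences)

Answer: t = -4.6669, reject H₀

Derivation:
df = n - 1 = 17
SE = s_d/√n = 2/√18 = 0.4714
t = d̄/SE = -2.2/0.4714 = -4.6669
Critical value: t_{0.025,17} = ±2.110
p-value ≈ 0.0002
Decision: reject H₀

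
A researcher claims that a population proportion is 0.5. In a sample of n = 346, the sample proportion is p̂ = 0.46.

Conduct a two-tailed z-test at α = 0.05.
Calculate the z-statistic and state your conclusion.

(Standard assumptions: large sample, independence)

Answer: z = -1.4881, fail to reject H₀

Derivation:
H₀: p = 0.5, H₁: p ≠ 0.5
Standard error: SE = √(p₀(1-p₀)/n) = √(0.5×0.5/346) = 0.026880
z-statistic: z = (p̂ - p₀)/SE = (0.46 - 0.5)/0.026880 = -1.4881
Critical value: z_0.025 = ±1.960
p-value = 0.1367
Decision: fail to reject H₀ at α = 0.05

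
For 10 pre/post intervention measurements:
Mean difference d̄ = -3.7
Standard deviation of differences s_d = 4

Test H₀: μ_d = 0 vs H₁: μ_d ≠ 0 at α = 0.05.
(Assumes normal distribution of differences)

Answer: t = -2.9251, reject H₀

Derivation:
df = n - 1 = 9
SE = s_d/√n = 4/√10 = 1.2649
t = d̄/SE = -3.7/1.2649 = -2.9251
Critical value: t_{0.025,9} = ±2.262
p-value ≈ 0.0169
Decision: reject H₀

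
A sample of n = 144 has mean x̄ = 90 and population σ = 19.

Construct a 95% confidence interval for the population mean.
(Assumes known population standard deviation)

Confidence level: 95%, α = 0.05
z_0.025 = 1.960
SE = σ/√n = 19/√144 = 1.5833
Margin of error = 1.960 × 1.5833 = 3.1033
CI: x̄ ± margin = 90 ± 3.1033
CI: (86.8967, 93.1033)

Answer: (86.8967, 93.1033)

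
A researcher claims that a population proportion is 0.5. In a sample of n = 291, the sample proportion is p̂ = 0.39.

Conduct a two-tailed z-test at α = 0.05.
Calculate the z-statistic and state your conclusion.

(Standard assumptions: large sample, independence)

Answer: z = -3.7529, reject H₀

Derivation:
H₀: p = 0.5, H₁: p ≠ 0.5
Standard error: SE = √(p₀(1-p₀)/n) = √(0.5×0.5/291) = 0.029311
z-statistic: z = (p̂ - p₀)/SE = (0.39 - 0.5)/0.029311 = -3.7529
Critical value: z_0.025 = ±1.960
p-value = 0.0002
Decision: reject H₀ at α = 0.05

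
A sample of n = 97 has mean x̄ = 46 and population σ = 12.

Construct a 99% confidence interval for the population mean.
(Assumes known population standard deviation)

Confidence level: 99%, α = 0.01
z_0.005 = 2.576
SE = σ/√n = 12/√97 = 1.2184
Margin of error = 2.576 × 1.2184 = 3.1386
CI: x̄ ± margin = 46 ± 3.1386
CI: (42.8614, 49.1386)

Answer: (42.8614, 49.1386)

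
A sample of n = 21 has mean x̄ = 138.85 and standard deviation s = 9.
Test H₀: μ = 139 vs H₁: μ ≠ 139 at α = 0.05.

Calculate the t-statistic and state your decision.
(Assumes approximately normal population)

df = n - 1 = 20
SE = s/√n = 9/√21 = 1.9640
t = (x̄ - μ₀)/SE = (138.85 - 139)/1.9640 = -0.0764
Critical value: t_{0.025,20} = ±2.086
p-value ≈ 0.9399
Decision: fail to reject H₀

Answer: t = -0.0764, fail to reject H₀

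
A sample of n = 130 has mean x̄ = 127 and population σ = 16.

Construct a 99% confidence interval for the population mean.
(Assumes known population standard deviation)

Confidence level: 99%, α = 0.01
z_0.005 = 2.576
SE = σ/√n = 16/√130 = 1.4033
Margin of error = 2.576 × 1.4033 = 3.6149
CI: x̄ ± margin = 127 ± 3.6149
CI: (123.3851, 130.6149)

Answer: (123.3851, 130.6149)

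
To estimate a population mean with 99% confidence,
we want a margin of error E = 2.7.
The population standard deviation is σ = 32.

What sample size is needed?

z_0.005 = 2.576
n = (z×σ/E)² = (2.576×32/2.7)²
n = 932.1035
Round up: n = 933

Answer: n = 933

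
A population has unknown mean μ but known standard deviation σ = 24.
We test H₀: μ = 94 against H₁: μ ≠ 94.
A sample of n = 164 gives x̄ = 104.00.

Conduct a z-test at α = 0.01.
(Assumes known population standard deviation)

Standard error: SE = σ/√n = 24/√164 = 1.8741
z-statistic: z = (x̄ - μ₀)/SE = (104.00 - 94)/1.8741 = 5.3359
Critical value: ±2.576
p-value < 0.0001
Decision: reject H₀

Answer: z = 5.3359, reject H₀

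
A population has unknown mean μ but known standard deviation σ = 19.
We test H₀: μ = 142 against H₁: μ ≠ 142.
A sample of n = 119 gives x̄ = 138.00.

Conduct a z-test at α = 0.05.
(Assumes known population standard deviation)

Answer: z = -2.2966, reject H₀

Derivation:
Standard error: SE = σ/√n = 19/√119 = 1.7417
z-statistic: z = (x̄ - μ₀)/SE = (138.00 - 142)/1.7417 = -2.2966
Critical value: ±1.960
p-value = 0.0216
Decision: reject H₀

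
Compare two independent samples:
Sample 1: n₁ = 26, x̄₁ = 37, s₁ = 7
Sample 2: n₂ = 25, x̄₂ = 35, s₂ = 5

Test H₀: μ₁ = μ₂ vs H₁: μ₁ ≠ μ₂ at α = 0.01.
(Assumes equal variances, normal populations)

Pooled variance: s²_p = [25×7² + 24×5²]/(49) = 37.2449
s_p = 6.1029
SE = s_p×√(1/n₁ + 1/n₂) = 6.1029×√(1/26 + 1/25) = 1.7095
t = (x̄₁ - x̄₂)/SE = (37 - 35)/1.7095 = 1.1699
df = 49, t-critical = ±2.680
Decision: fail to reject H₀

Answer: t = 1.1699, fail to reject H₀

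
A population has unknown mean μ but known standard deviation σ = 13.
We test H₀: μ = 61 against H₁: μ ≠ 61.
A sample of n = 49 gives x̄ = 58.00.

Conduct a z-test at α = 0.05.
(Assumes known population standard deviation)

Answer: z = -1.6154, fail to reject H₀

Derivation:
Standard error: SE = σ/√n = 13/√49 = 1.8571
z-statistic: z = (x̄ - μ₀)/SE = (58.00 - 61)/1.8571 = -1.6154
Critical value: ±1.960
p-value = 0.1062
Decision: fail to reject H₀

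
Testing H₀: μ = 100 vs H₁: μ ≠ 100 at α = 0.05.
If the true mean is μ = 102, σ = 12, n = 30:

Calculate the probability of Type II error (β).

SE = σ/√n = 12/√30 = 2.1909
Critical values: μ₀ ± z_0.025×SE = 100 ± 1.960×2.1909
Acceptance region: (95.7058, 104.2942)
Under H₁ (μ = 102): z_high = (104.2942 - 102)/2.1909 = 1.0471, z_low = (95.7058 - 102)/2.1909 = -2.8729
β = P(not reject | H₁) = Φ(1.0471) - Φ(-2.8729) ≈ 0.8504

Answer: β ≈ 0.8504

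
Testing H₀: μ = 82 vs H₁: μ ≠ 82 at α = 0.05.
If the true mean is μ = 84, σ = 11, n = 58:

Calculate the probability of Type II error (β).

Answer: β ≈ 0.7170

Derivation:
SE = σ/√n = 11/√58 = 1.4444
Critical values: μ₀ ± z_0.025×SE = 82 ± 1.960×1.4444
Acceptance region: (79.1690, 84.8310)
Under H₁ (μ = 84): z_high = (84.8310 - 84)/1.4444 = 0.5753, z_low = (79.1690 - 84)/1.4444 = -3.3446
β = P(not reject | H₁) = Φ(0.5753) - Φ(-3.3446) ≈ 0.7170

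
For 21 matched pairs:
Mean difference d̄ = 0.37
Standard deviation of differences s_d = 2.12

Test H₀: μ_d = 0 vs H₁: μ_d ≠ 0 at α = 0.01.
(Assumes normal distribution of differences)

df = n - 1 = 20
SE = s_d/√n = 2.12/√21 = 0.4626
t = d̄/SE = 0.37/0.4626 = 0.7998
Critical value: t_{0.005,20} = ±2.845
p-value ≈ 0.4332
Decision: fail to reject H₀

Answer: t = 0.7998, fail to reject H₀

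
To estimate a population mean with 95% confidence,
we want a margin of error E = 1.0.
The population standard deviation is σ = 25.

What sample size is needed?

Answer: n = 2401

Derivation:
z_0.025 = 1.960
n = (z×σ/E)² = (1.960×25/1.0)²
n = 2401.0000
Already a whole number: n = 2401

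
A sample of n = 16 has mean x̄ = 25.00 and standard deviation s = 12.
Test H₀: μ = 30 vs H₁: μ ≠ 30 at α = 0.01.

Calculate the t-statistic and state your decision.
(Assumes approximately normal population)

df = n - 1 = 15
SE = s/√n = 12/√16 = 3.0000
t = (x̄ - μ₀)/SE = (25.00 - 30)/3.0000 = -1.6667
Critical value: t_{0.005,15} = ±2.947
p-value ≈ 0.1163
Decision: fail to reject H₀

Answer: t = -1.6667, fail to reject H₀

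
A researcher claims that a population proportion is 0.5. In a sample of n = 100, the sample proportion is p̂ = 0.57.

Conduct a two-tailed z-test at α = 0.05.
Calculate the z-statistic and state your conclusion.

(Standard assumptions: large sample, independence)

Answer: z = 1.4000, fail to reject H₀

Derivation:
H₀: p = 0.5, H₁: p ≠ 0.5
Standard error: SE = √(p₀(1-p₀)/n) = √(0.5×0.5/100) = 0.050000
z-statistic: z = (p̂ - p₀)/SE = (0.57 - 0.5)/0.050000 = 1.4000
Critical value: z_0.025 = ±1.960
p-value = 0.1615
Decision: fail to reject H₀ at α = 0.05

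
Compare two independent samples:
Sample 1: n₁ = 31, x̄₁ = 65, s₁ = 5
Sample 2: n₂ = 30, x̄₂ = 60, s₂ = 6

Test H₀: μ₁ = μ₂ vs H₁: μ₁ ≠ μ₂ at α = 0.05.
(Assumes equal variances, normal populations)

Pooled variance: s²_p = [30×5² + 29×6²]/(59) = 30.4068
s_p = 5.5142
SE = s_p×√(1/n₁ + 1/n₂) = 5.5142×√(1/31 + 1/30) = 1.4122
t = (x̄₁ - x̄₂)/SE = (65 - 60)/1.4122 = 3.5406
df = 59, t-critical = ±2.001
Decision: reject H₀

Answer: t = 3.5406, reject H₀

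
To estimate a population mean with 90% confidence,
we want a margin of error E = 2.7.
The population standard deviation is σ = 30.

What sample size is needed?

Answer: n = 335

Derivation:
z_0.05 = 1.645
n = (z×σ/E)² = (1.645×30/2.7)²
n = 334.0772
Round up: n = 335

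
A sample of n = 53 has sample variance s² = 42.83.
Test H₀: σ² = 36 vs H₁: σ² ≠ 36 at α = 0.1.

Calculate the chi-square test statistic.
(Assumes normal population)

df = n - 1 = 52
χ² = (n-1)s²/σ₀² = 52×42.83/36 = 61.8656
Critical values: χ²_{0.95,52} = 36.437, χ²_{0.05,52} = 69.832
Rejection region: χ² < 36.437 or χ² > 69.832
Decision: fail to reject H₀

Answer: χ² = 61.8656, fail to reject H₀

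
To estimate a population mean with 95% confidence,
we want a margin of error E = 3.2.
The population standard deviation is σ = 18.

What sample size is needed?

Answer: n = 122

Derivation:
z_0.025 = 1.960
n = (z×σ/E)² = (1.960×18/3.2)²
n = 121.5506
Round up: n = 122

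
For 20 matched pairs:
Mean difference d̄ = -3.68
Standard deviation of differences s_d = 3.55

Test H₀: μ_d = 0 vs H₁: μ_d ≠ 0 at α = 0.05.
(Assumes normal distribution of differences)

df = n - 1 = 19
SE = s_d/√n = 3.55/√20 = 0.7938
t = d̄/SE = -3.68/0.7938 = -4.6359
Critical value: t_{0.025,19} = ±2.093
p-value ≈ 0.0002
Decision: reject H₀

Answer: t = -4.6359, reject H₀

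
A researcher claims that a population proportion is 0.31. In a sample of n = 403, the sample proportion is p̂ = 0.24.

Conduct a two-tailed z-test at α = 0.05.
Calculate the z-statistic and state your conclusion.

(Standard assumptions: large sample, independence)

Answer: z = -3.0385, reject H₀

Derivation:
H₀: p = 0.31, H₁: p ≠ 0.31
Standard error: SE = √(p₀(1-p₀)/n) = √(0.31×0.69/403) = 0.023038
z-statistic: z = (p̂ - p₀)/SE = (0.24 - 0.31)/0.023038 = -3.0385
Critical value: z_0.025 = ±1.960
p-value = 0.0024
Decision: reject H₀ at α = 0.05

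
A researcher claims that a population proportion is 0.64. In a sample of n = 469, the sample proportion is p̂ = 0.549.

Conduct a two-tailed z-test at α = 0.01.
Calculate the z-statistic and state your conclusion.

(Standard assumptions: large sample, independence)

H₀: p = 0.64, H₁: p ≠ 0.64
Standard error: SE = √(p₀(1-p₀)/n) = √(0.64×0.36/469) = 0.022164
z-statistic: z = (p̂ - p₀)/SE = (0.549 - 0.64)/0.022164 = -4.1058
Critical value: z_0.005 = ±2.576
p-value < 0.0001
Decision: reject H₀ at α = 0.01

Answer: z = -4.1058, reject H₀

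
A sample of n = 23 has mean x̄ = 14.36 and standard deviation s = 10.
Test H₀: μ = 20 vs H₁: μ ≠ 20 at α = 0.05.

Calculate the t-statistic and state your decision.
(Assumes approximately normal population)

Answer: t = -2.7049, reject H₀

Derivation:
df = n - 1 = 22
SE = s/√n = 10/√23 = 2.0851
t = (x̄ - μ₀)/SE = (14.36 - 20)/2.0851 = -2.7049
Critical value: t_{0.025,22} = ±2.074
p-value ≈ 0.0129
Decision: reject H₀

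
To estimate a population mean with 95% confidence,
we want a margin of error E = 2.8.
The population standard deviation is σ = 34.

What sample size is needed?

z_0.025 = 1.960
n = (z×σ/E)² = (1.960×34/2.8)²
n = 566.4400
Round up: n = 567

Answer: n = 567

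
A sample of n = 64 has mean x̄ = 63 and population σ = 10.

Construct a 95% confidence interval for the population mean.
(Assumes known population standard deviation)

Answer: (60.5500, 65.4500)

Derivation:
Confidence level: 95%, α = 0.05
z_0.025 = 1.960
SE = σ/√n = 10/√64 = 1.2500
Margin of error = 1.960 × 1.2500 = 2.4500
CI: x̄ ± margin = 63 ± 2.4500
CI: (60.5500, 65.4500)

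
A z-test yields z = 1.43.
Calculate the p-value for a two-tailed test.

For z = 1.43:
p = 2×P(Z > |1.43|) = 2×(1 - Φ(1.43)) = 0.1527

Answer: p-value ≈ 0.1527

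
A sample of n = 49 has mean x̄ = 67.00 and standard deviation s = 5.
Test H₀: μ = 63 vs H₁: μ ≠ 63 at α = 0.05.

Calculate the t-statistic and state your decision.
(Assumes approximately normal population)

Answer: t = 5.5999, reject H₀

Derivation:
df = n - 1 = 48
SE = s/√n = 5/√49 = 0.7143
t = (x̄ - μ₀)/SE = (67.00 - 63)/0.7143 = 5.5999
Critical value: t_{0.025,48} = ±2.011
p-value < 0.0001
Decision: reject H₀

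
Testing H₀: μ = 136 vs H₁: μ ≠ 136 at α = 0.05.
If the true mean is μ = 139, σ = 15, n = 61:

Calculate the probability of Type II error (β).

Answer: β ≈ 0.6545

Derivation:
SE = σ/√n = 15/√61 = 1.9206
Critical values: μ₀ ± z_0.025×SE = 136 ± 1.960×1.9206
Acceptance region: (132.2356, 139.7644)
Under H₁ (μ = 139): z_high = (139.7644 - 139)/1.9206 = 0.3980, z_low = (132.2356 - 139)/1.9206 = -3.5220
β = P(not reject | H₁) = Φ(0.3980) - Φ(-3.5220) ≈ 0.6545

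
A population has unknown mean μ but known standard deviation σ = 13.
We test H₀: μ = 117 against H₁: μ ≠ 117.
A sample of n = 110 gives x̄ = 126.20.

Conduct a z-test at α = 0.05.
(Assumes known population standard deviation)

Answer: z = 7.4223, reject H₀

Derivation:
Standard error: SE = σ/√n = 13/√110 = 1.2395
z-statistic: z = (x̄ - μ₀)/SE = (126.20 - 117)/1.2395 = 7.4223
Critical value: ±1.960
p-value < 0.0001
Decision: reject H₀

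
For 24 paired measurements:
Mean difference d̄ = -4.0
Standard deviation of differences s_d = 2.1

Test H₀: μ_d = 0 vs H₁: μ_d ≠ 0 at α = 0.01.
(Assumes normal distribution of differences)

Answer: t = -9.3305, reject H₀

Derivation:
df = n - 1 = 23
SE = s_d/√n = 2.1/√24 = 0.4287
t = d̄/SE = -4.0/0.4287 = -9.3305
Critical value: t_{0.005,23} = ±2.807
p-value < 0.0001
Decision: reject H₀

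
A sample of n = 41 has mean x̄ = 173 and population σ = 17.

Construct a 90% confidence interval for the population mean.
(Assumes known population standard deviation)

Answer: (168.6325, 177.3675)

Derivation:
Confidence level: 90%, α = 0.1
z_0.05 = 1.645
SE = σ/√n = 17/√41 = 2.6550
Margin of error = 1.645 × 2.6550 = 4.3675
CI: x̄ ± margin = 173 ± 4.3675
CI: (168.6325, 177.3675)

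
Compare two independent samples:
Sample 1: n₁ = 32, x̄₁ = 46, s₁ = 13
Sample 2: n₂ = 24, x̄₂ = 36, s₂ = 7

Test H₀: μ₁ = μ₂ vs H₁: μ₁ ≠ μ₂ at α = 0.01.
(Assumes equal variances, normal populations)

Answer: t = 3.4108, reject H₀

Derivation:
Pooled variance: s²_p = [31×13² + 23×7²]/(54) = 117.8889
s_p = 10.8577
SE = s_p×√(1/n₁ + 1/n₂) = 10.8577×√(1/32 + 1/24) = 2.9319
t = (x̄₁ - x̄₂)/SE = (46 - 36)/2.9319 = 3.4108
df = 54, t-critical = ±2.670
Decision: reject H₀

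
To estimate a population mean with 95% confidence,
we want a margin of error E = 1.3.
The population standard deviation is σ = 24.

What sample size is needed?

z_0.025 = 1.960
n = (z×σ/E)² = (1.960×24/1.3)²
n = 1309.3264
Round up: n = 1310

Answer: n = 1310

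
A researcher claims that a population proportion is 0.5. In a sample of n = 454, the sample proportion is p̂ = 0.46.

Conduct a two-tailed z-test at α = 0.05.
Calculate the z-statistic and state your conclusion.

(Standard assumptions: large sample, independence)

H₀: p = 0.5, H₁: p ≠ 0.5
Standard error: SE = √(p₀(1-p₀)/n) = √(0.5×0.5/454) = 0.023466
z-statistic: z = (p̂ - p₀)/SE = (0.46 - 0.5)/0.023466 = -1.7046
Critical value: z_0.025 = ±1.960
p-value = 0.0883
Decision: fail to reject H₀ at α = 0.05

Answer: z = -1.7046, fail to reject H₀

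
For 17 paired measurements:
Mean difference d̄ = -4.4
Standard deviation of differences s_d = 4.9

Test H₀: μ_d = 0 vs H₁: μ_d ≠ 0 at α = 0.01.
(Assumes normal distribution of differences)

df = n - 1 = 16
SE = s_d/√n = 4.9/√17 = 1.1884
t = d̄/SE = -4.4/1.1884 = -3.7025
Critical value: t_{0.005,16} = ±2.921
p-value ≈ 0.0019
Decision: reject H₀

Answer: t = -3.7025, reject H₀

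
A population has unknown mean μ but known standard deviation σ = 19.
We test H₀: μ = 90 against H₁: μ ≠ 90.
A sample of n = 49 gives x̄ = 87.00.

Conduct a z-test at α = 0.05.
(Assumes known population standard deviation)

Answer: z = -1.1053, fail to reject H₀

Derivation:
Standard error: SE = σ/√n = 19/√49 = 2.7143
z-statistic: z = (x̄ - μ₀)/SE = (87.00 - 90)/2.7143 = -1.1053
Critical value: ±1.960
p-value = 0.2690
Decision: fail to reject H₀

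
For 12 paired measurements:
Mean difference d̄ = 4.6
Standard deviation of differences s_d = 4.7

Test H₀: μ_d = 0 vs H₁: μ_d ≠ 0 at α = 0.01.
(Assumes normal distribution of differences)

df = n - 1 = 11
SE = s_d/√n = 4.7/√12 = 1.3568
t = d̄/SE = 4.6/1.3568 = 3.3903
Critical value: t_{0.005,11} = ±3.106
p-value ≈ 0.0060
Decision: reject H₀

Answer: t = 3.3903, reject H₀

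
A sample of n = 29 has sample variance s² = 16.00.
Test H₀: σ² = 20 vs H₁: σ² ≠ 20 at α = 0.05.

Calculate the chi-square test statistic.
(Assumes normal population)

Answer: χ² = 22.4000, fail to reject H₀

Derivation:
df = n - 1 = 28
χ² = (n-1)s²/σ₀² = 28×16.00/20 = 22.4000
Critical values: χ²_{0.975,28} = 15.308, χ²_{0.025,28} = 44.461
Rejection region: χ² < 15.308 or χ² > 44.461
Decision: fail to reject H₀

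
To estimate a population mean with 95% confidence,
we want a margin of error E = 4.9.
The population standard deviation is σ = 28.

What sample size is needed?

z_0.025 = 1.960
n = (z×σ/E)² = (1.960×28/4.9)²
n = 125.4400
Round up: n = 126

Answer: n = 126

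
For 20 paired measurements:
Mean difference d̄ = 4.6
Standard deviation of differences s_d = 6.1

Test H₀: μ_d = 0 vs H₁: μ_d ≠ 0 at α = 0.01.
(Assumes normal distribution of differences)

df = n - 1 = 19
SE = s_d/√n = 6.1/√20 = 1.3640
t = d̄/SE = 4.6/1.3640 = 3.3724
Critical value: t_{0.005,19} = ±2.861
p-value ≈ 0.0032
Decision: reject H₀

Answer: t = 3.3724, reject H₀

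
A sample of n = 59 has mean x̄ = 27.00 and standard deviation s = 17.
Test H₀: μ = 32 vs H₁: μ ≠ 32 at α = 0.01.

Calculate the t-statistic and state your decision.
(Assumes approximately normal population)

df = n - 1 = 58
SE = s/√n = 17/√59 = 2.2132
t = (x̄ - μ₀)/SE = (27.00 - 32)/2.2132 = -2.2592
Critical value: t_{0.005,58} = ±2.663
p-value ≈ 0.0276
Decision: fail to reject H₀

Answer: t = -2.2592, fail to reject H₀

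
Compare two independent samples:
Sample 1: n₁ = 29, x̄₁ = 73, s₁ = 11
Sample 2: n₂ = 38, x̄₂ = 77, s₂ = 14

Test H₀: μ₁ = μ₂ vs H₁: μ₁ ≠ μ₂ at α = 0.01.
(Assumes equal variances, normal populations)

Pooled variance: s²_p = [28×11² + 37×14²]/(65) = 163.6923
s_p = 12.7942
SE = s_p×√(1/n₁ + 1/n₂) = 12.7942×√(1/29 + 1/38) = 3.1547
t = (x̄₁ - x̄₂)/SE = (73 - 77)/3.1547 = -1.2679
df = 65, t-critical = ±2.654
Decision: fail to reject H₀

Answer: t = -1.2679, fail to reject H₀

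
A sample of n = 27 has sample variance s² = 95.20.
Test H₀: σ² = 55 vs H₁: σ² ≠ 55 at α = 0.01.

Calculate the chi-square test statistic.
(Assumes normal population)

Answer: χ² = 45.0036, fail to reject H₀

Derivation:
df = n - 1 = 26
χ² = (n-1)s²/σ₀² = 26×95.20/55 = 45.0036
Critical values: χ²_{0.995,26} = 11.160, χ²_{0.005,26} = 48.290
Rejection region: χ² < 11.160 or χ² > 48.290
Decision: fail to reject H₀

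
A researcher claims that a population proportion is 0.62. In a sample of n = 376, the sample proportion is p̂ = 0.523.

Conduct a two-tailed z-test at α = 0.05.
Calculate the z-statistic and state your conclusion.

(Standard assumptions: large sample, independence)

H₀: p = 0.62, H₁: p ≠ 0.62
Standard error: SE = √(p₀(1-p₀)/n) = √(0.62×0.38/376) = 0.025032
z-statistic: z = (p̂ - p₀)/SE = (0.523 - 0.62)/0.025032 = -3.8750
Critical value: z_0.025 = ±1.960
p-value = 0.0001
Decision: reject H₀ at α = 0.05

Answer: z = -3.8750, reject H₀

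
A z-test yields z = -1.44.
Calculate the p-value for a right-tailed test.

Answer: p-value ≈ 0.9251

Derivation:
For z = -1.44:
p = P(Z > -1.44) = 1 - Φ(-1.44) = 0.9251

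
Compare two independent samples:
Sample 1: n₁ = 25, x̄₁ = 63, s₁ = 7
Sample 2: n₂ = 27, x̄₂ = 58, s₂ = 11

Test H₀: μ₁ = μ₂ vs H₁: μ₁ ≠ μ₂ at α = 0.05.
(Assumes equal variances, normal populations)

Pooled variance: s²_p = [24×7² + 26×11²]/(50) = 86.4400
s_p = 9.2973
SE = s_p×√(1/n₁ + 1/n₂) = 9.2973×√(1/25 + 1/27) = 2.5805
t = (x̄₁ - x̄₂)/SE = (63 - 58)/2.5805 = 1.9376
df = 50, t-critical = ±2.009
Decision: fail to reject H₀

Answer: t = 1.9376, fail to reject H₀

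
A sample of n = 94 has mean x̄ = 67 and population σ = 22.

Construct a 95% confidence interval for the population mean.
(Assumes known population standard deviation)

Answer: (62.5526, 71.4474)

Derivation:
Confidence level: 95%, α = 0.05
z_0.025 = 1.960
SE = σ/√n = 22/√94 = 2.2691
Margin of error = 1.960 × 2.2691 = 4.4474
CI: x̄ ± margin = 67 ± 4.4474
CI: (62.5526, 71.4474)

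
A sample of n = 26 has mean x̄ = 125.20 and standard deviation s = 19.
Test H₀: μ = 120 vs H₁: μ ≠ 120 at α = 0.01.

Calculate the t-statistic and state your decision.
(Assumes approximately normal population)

df = n - 1 = 25
SE = s/√n = 19/√26 = 3.7262
t = (x̄ - μ₀)/SE = (125.20 - 120)/3.7262 = 1.3955
Critical value: t_{0.005,25} = ±2.787
p-value ≈ 0.1751
Decision: fail to reject H₀

Answer: t = 1.3955, fail to reject H₀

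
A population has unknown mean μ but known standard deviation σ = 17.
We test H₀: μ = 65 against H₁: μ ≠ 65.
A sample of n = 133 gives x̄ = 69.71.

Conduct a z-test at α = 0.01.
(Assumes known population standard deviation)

Answer: z = 3.1952, reject H₀

Derivation:
Standard error: SE = σ/√n = 17/√133 = 1.4741
z-statistic: z = (x̄ - μ₀)/SE = (69.71 - 65)/1.4741 = 3.1952
Critical value: ±2.576
p-value = 0.0014
Decision: reject H₀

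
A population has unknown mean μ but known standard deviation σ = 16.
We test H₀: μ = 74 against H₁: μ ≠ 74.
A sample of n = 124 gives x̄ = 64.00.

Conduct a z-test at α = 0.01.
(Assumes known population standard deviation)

Answer: z = -6.9599, reject H₀

Derivation:
Standard error: SE = σ/√n = 16/√124 = 1.4368
z-statistic: z = (x̄ - μ₀)/SE = (64.00 - 74)/1.4368 = -6.9599
Critical value: ±2.576
p-value < 0.0001
Decision: reject H₀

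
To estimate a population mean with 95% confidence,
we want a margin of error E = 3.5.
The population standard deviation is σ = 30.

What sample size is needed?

z_0.025 = 1.960
n = (z×σ/E)² = (1.960×30/3.5)²
n = 282.2400
Round up: n = 283

Answer: n = 283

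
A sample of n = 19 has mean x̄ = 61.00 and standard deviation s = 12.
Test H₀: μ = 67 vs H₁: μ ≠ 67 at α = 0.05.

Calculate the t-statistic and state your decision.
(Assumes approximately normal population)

df = n - 1 = 18
SE = s/√n = 12/√19 = 2.7530
t = (x̄ - μ₀)/SE = (61.00 - 67)/2.7530 = -2.1794
Critical value: t_{0.025,18} = ±2.101
p-value ≈ 0.0428
Decision: reject H₀

Answer: t = -2.1794, reject H₀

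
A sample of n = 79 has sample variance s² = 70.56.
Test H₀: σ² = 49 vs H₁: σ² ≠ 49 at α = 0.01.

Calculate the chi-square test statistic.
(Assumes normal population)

df = n - 1 = 78
χ² = (n-1)s²/σ₀² = 78×70.56/49 = 112.3200
Critical values: χ²_{0.995,78} = 49.582, χ²_{0.005,78} = 113.911
Rejection region: χ² < 49.582 or χ² > 113.911
Decision: fail to reject H₀

Answer: χ² = 112.3200, fail to reject H₀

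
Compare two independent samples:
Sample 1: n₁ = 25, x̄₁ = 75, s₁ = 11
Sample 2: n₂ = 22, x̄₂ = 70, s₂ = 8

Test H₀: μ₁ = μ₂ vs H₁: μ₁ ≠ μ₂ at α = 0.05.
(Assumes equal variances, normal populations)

Pooled variance: s²_p = [24×11² + 21×8²]/(45) = 94.4000
s_p = 9.7160
SE = s_p×√(1/n₁ + 1/n₂) = 9.7160×√(1/25 + 1/22) = 2.8402
t = (x̄₁ - x̄₂)/SE = (75 - 70)/2.8402 = 1.7604
df = 45, t-critical = ±2.014
Decision: fail to reject H₀

Answer: t = 1.7604, fail to reject H₀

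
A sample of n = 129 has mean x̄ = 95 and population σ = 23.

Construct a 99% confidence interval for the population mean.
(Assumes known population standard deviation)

Confidence level: 99%, α = 0.01
z_0.005 = 2.576
SE = σ/√n = 23/√129 = 2.0250
Margin of error = 2.576 × 2.0250 = 5.2164
CI: x̄ ± margin = 95 ± 5.2164
CI: (89.7836, 100.2164)

Answer: (89.7836, 100.2164)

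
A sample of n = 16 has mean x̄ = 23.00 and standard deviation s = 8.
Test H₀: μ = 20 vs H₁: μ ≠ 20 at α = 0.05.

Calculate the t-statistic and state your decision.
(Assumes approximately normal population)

df = n - 1 = 15
SE = s/√n = 8/√16 = 2.0000
t = (x̄ - μ₀)/SE = (23.00 - 20)/2.0000 = 1.5000
Critical value: t_{0.025,15} = ±2.131
p-value ≈ 0.1544
Decision: fail to reject H₀

Answer: t = 1.5000, fail to reject H₀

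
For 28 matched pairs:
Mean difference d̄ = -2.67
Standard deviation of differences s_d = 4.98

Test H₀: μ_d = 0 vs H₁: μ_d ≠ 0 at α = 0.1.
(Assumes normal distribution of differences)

Answer: t = -2.8371, reject H₀

Derivation:
df = n - 1 = 27
SE = s_d/√n = 4.98/√28 = 0.9411
t = d̄/SE = -2.67/0.9411 = -2.8371
Critical value: t_{0.05,27} = ±1.703
p-value ≈ 0.0085
Decision: reject H₀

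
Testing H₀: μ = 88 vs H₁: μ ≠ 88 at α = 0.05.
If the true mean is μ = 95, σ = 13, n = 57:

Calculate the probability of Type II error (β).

SE = σ/√n = 13/√57 = 1.7219
Critical values: μ₀ ± z_0.025×SE = 88 ± 1.960×1.7219
Acceptance region: (84.6251, 91.3749)
Under H₁ (μ = 95): z_high = (91.3749 - 95)/1.7219 = -2.1053, z_low = (84.6251 - 95)/1.7219 = -6.0253
β = P(not reject | H₁) = Φ(-2.1053) - Φ(-6.0253) ≈ 0.0176

Answer: β ≈ 0.0176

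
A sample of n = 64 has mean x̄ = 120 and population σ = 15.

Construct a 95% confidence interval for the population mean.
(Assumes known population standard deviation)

Answer: (116.3250, 123.6750)

Derivation:
Confidence level: 95%, α = 0.05
z_0.025 = 1.960
SE = σ/√n = 15/√64 = 1.8750
Margin of error = 1.960 × 1.8750 = 3.6750
CI: x̄ ± margin = 120 ± 3.6750
CI: (116.3250, 123.6750)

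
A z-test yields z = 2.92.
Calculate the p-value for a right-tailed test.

Answer: p-value ≈ 0.0018

Derivation:
For z = 2.92:
p = P(Z > 2.92) = 1 - Φ(2.92) = 0.0018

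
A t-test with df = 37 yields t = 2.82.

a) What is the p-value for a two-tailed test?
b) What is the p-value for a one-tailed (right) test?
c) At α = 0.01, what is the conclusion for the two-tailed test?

Using t-distribution with df = 37:
a) Two-tailed: p = 2×P(T > 2.82) = 0.0077
b) One-tailed: p = P(T > 2.82) = 0.0038
c) 0.0077 < 0.01, reject H₀

Answer: a) 0.0077, b) 0.0038, c) reject H₀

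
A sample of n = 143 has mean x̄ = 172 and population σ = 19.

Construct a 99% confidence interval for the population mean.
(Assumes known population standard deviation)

Confidence level: 99%, α = 0.01
z_0.005 = 2.576
SE = σ/√n = 19/√143 = 1.5889
Margin of error = 2.576 × 1.5889 = 4.0930
CI: x̄ ± margin = 172 ± 4.0930
CI: (167.9070, 176.0930)

Answer: (167.9070, 176.0930)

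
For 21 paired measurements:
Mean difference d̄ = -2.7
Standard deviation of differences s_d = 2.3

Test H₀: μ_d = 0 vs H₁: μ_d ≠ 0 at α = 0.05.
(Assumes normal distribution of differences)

df = n - 1 = 20
SE = s_d/√n = 2.3/√21 = 0.5019
t = d̄/SE = -2.7/0.5019 = -5.3796
Critical value: t_{0.025,20} = ±2.086
p-value < 0.0001
Decision: reject H₀

Answer: t = -5.3796, reject H₀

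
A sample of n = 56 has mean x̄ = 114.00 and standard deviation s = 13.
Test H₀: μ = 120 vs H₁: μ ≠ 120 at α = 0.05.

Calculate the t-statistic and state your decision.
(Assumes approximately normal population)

df = n - 1 = 55
SE = s/√n = 13/√56 = 1.7372
t = (x̄ - μ₀)/SE = (114.00 - 120)/1.7372 = -3.4538
Critical value: t_{0.025,55} = ±2.004
p-value ≈ 0.0011
Decision: reject H₀

Answer: t = -3.4538, reject H₀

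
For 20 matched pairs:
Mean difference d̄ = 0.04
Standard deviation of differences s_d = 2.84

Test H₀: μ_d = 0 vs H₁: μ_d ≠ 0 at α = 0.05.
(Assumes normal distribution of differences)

df = n - 1 = 19
SE = s_d/√n = 2.84/√20 = 0.6350
t = d̄/SE = 0.04/0.6350 = 0.0630
Critical value: t_{0.025,19} = ±2.093
p-value ≈ 0.9504
Decision: fail to reject H₀

Answer: t = 0.0630, fail to reject H₀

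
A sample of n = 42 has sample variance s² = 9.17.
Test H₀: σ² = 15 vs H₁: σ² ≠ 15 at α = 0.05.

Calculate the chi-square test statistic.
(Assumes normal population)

Answer: χ² = 25.0647, reject H₀

Derivation:
df = n - 1 = 41
χ² = (n-1)s²/σ₀² = 41×9.17/15 = 25.0647
Critical values: χ²_{0.975,41} = 25.215, χ²_{0.025,41} = 60.561
Rejection region: χ² < 25.215 or χ² > 60.561
Decision: reject H₀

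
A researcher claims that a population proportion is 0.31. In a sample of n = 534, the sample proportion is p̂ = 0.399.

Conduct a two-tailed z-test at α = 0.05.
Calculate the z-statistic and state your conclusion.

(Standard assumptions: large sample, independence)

H₀: p = 0.31, H₁: p ≠ 0.31
Standard error: SE = √(p₀(1-p₀)/n) = √(0.31×0.69/534) = 0.020014
z-statistic: z = (p̂ - p₀)/SE = (0.399 - 0.31)/0.020014 = 4.4469
Critical value: z_0.025 = ±1.960
p-value < 0.0001
Decision: reject H₀ at α = 0.05

Answer: z = 4.4469, reject H₀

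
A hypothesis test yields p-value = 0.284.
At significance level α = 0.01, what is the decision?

Answer: fail to reject H₀

Derivation:
Compare p-value to α:
0.284 ≥ 0.01
Decision: fail to reject H₀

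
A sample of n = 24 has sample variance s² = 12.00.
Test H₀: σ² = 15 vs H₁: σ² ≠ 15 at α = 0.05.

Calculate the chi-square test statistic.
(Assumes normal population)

df = n - 1 = 23
χ² = (n-1)s²/σ₀² = 23×12.00/15 = 18.4000
Critical values: χ²_{0.975,23} = 11.689, χ²_{0.025,23} = 38.076
Rejection region: χ² < 11.689 or χ² > 38.076
Decision: fail to reject H₀

Answer: χ² = 18.4000, fail to reject H₀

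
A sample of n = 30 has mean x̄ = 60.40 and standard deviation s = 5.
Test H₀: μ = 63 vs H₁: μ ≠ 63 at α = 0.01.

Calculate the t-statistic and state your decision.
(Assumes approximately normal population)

df = n - 1 = 29
SE = s/√n = 5/√30 = 0.9129
t = (x̄ - μ₀)/SE = (60.40 - 63)/0.9129 = -2.8481
Critical value: t_{0.005,29} = ±2.756
p-value ≈ 0.0080
Decision: reject H₀

Answer: t = -2.8481, reject H₀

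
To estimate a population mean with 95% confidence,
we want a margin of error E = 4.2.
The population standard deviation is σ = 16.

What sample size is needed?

Answer: n = 56

Derivation:
z_0.025 = 1.960
n = (z×σ/E)² = (1.960×16/4.2)²
n = 55.7511
Round up: n = 56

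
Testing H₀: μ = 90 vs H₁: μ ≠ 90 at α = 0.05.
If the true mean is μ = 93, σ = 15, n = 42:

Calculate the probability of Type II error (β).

SE = σ/√n = 15/√42 = 2.3146
Critical values: μ₀ ± z_0.025×SE = 90 ± 1.960×2.3146
Acceptance region: (85.4634, 94.5366)
Under H₁ (μ = 93): z_high = (94.5366 - 93)/2.3146 = 0.6639, z_low = (85.4634 - 93)/2.3146 = -3.2561
β = P(not reject | H₁) = Φ(0.6639) - Φ(-3.2561) ≈ 0.7461

Answer: β ≈ 0.7461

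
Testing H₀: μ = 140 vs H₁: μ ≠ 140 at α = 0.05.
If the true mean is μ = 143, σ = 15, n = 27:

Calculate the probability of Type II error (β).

SE = σ/√n = 15/√27 = 2.8868
Critical values: μ₀ ± z_0.025×SE = 140 ± 1.960×2.8868
Acceptance region: (134.3419, 145.6581)
Under H₁ (μ = 143): z_high = (145.6581 - 143)/2.8868 = 0.9208, z_low = (134.3419 - 143)/2.8868 = -2.9992
β = P(not reject | H₁) = Φ(0.9208) - Φ(-2.9992) ≈ 0.8201

Answer: β ≈ 0.8201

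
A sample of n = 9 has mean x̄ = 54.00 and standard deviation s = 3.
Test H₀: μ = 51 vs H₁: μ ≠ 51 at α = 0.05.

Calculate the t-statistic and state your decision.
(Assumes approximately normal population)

Answer: t = 3.0000, reject H₀

Derivation:
df = n - 1 = 8
SE = s/√n = 3/√9 = 1.0000
t = (x̄ - μ₀)/SE = (54.00 - 51)/1.0000 = 3.0000
Critical value: t_{0.025,8} = ±2.306
p-value ≈ 0.0171
Decision: reject H₀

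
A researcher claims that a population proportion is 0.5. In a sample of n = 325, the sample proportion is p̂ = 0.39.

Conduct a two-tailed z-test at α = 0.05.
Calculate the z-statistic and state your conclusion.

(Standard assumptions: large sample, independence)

Answer: z = -3.9661, reject H₀

Derivation:
H₀: p = 0.5, H₁: p ≠ 0.5
Standard error: SE = √(p₀(1-p₀)/n) = √(0.5×0.5/325) = 0.027735
z-statistic: z = (p̂ - p₀)/SE = (0.39 - 0.5)/0.027735 = -3.9661
Critical value: z_0.025 = ±1.960
p-value = 0.0001
Decision: reject H₀ at α = 0.05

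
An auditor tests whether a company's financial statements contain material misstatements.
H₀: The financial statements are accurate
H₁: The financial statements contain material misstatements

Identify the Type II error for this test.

Answer: Failing to detect material misstatements that are actually present

Derivation:
A Type I error (probability α) occurs when we reject a true H₀.
A Type II error (probability β) occurs when we fail to reject a false H₀.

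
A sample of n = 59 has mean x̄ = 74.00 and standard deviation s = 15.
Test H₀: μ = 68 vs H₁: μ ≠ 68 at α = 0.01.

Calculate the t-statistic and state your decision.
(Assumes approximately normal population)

df = n - 1 = 58
SE = s/√n = 15/√59 = 1.9528
t = (x̄ - μ₀)/SE = (74.00 - 68)/1.9528 = 3.0725
Critical value: t_{0.005,58} = ±2.663
p-value ≈ 0.0032
Decision: reject H₀

Answer: t = 3.0725, reject H₀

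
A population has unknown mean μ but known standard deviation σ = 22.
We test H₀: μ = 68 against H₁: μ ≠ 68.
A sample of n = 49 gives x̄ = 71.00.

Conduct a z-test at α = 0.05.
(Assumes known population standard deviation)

Standard error: SE = σ/√n = 22/√49 = 3.1429
z-statistic: z = (x̄ - μ₀)/SE = (71.00 - 68)/3.1429 = 0.9545
Critical value: ±1.960
p-value = 0.3398
Decision: fail to reject H₀

Answer: z = 0.9545, fail to reject H₀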